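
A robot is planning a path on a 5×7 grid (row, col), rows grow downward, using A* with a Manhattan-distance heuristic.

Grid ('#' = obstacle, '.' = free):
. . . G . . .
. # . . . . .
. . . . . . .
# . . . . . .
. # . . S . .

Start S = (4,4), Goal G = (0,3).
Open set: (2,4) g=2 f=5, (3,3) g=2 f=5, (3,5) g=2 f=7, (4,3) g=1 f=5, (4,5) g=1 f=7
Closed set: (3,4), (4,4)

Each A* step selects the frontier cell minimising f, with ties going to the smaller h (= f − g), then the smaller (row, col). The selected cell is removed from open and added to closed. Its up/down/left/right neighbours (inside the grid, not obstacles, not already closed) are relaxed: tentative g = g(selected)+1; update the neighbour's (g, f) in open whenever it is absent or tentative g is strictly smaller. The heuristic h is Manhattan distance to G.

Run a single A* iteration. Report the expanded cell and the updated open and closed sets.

expanded=(2,4); open=[(1,4) g=3 f=5, (2,3) g=3 f=5, (2,5) g=3 f=7, (3,3) g=2 f=5, (3,5) g=2 f=7, (4,3) g=1 f=5, (4,5) g=1 f=7]; closed=[(2,4), (3,4), (4,4)]

step 1: expand (2,4) (f=5, h=3) → closed; open now [(1,4) g=3 f=5, (2,3) g=3 f=5, (2,5) g=3 f=7, (3,3) g=2 f=5, (3,5) g=2 f=7, (4,3) g=1 f=5, (4,5) g=1 f=7]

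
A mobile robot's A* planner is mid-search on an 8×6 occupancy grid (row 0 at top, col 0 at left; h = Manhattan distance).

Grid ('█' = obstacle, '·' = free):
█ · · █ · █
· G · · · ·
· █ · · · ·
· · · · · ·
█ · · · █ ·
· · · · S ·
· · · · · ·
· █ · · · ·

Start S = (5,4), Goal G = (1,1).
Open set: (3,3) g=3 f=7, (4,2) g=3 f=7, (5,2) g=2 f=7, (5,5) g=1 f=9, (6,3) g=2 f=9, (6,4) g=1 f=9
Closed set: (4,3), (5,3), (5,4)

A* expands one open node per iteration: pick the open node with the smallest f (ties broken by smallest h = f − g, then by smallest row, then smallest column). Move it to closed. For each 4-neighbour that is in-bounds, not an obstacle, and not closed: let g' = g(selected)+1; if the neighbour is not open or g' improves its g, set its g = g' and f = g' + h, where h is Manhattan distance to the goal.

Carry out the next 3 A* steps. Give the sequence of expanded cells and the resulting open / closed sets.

step 1: expand (3,3) (f=7, h=4) → closed; open now [(2,3) g=4 f=7, (3,2) g=4 f=7, (3,4) g=4 f=9, (4,2) g=3 f=7, (5,2) g=2 f=7, (5,5) g=1 f=9, (6,3) g=2 f=9, (6,4) g=1 f=9]
step 2: expand (2,3) (f=7, h=3) → closed; open now [(1,3) g=5 f=7, (2,2) g=5 f=7, (2,4) g=5 f=9, (3,2) g=4 f=7, (3,4) g=4 f=9, (4,2) g=3 f=7, (5,2) g=2 f=7, (5,5) g=1 f=9, (6,3) g=2 f=9, (6,4) g=1 f=9]
step 3: expand (1,3) (f=7, h=2) → closed; open now [(1,2) g=6 f=7, (1,4) g=6 f=9, (2,2) g=5 f=7, (2,4) g=5 f=9, (3,2) g=4 f=7, (3,4) g=4 f=9, (4,2) g=3 f=7, (5,2) g=2 f=7, (5,5) g=1 f=9, (6,3) g=2 f=9, (6,4) g=1 f=9]

order=[(3,3) → (2,3) → (1,3)]; open=[(1,2) g=6 f=7, (1,4) g=6 f=9, (2,2) g=5 f=7, (2,4) g=5 f=9, (3,2) g=4 f=7, (3,4) g=4 f=9, (4,2) g=3 f=7, (5,2) g=2 f=7, (5,5) g=1 f=9, (6,3) g=2 f=9, (6,4) g=1 f=9]; closed=[(1,3), (2,3), (3,3), (4,3), (5,3), (5,4)]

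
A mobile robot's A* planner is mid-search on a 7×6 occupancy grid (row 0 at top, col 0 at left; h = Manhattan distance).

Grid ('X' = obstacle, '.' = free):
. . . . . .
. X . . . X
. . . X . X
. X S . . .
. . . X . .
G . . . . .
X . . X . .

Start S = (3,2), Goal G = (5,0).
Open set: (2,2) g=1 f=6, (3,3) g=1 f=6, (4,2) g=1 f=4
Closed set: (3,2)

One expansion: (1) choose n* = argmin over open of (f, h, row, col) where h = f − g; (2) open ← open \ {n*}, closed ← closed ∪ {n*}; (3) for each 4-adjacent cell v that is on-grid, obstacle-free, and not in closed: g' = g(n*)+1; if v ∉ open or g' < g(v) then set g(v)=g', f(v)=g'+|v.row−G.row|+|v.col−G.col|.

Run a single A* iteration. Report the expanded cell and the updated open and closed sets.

expanded=(4,2); open=[(2,2) g=1 f=6, (3,3) g=1 f=6, (4,1) g=2 f=4, (5,2) g=2 f=4]; closed=[(3,2), (4,2)]

step 1: expand (4,2) (f=4, h=3) → closed; open now [(2,2) g=1 f=6, (3,3) g=1 f=6, (4,1) g=2 f=4, (5,2) g=2 f=4]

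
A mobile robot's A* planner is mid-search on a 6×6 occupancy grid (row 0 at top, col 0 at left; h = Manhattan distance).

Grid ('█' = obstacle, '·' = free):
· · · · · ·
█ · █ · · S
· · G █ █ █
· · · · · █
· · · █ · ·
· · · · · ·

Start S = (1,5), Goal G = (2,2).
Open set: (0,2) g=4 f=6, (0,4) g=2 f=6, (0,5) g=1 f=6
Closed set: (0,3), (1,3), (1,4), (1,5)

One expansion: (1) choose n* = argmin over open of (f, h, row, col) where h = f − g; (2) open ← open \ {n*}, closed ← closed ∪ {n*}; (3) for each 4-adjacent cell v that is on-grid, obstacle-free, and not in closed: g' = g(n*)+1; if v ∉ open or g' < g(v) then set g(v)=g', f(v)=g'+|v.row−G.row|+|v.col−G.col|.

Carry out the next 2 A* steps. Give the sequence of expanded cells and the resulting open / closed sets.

step 1: expand (0,2) (f=6, h=2) → closed; open now [(0,1) g=5 f=8, (0,4) g=2 f=6, (0,5) g=1 f=6]
step 2: expand (0,4) (f=6, h=4) → closed; open now [(0,1) g=5 f=8, (0,5) g=1 f=6]

order=[(0,2) → (0,4)]; open=[(0,1) g=5 f=8, (0,5) g=1 f=6]; closed=[(0,2), (0,3), (0,4), (1,3), (1,4), (1,5)]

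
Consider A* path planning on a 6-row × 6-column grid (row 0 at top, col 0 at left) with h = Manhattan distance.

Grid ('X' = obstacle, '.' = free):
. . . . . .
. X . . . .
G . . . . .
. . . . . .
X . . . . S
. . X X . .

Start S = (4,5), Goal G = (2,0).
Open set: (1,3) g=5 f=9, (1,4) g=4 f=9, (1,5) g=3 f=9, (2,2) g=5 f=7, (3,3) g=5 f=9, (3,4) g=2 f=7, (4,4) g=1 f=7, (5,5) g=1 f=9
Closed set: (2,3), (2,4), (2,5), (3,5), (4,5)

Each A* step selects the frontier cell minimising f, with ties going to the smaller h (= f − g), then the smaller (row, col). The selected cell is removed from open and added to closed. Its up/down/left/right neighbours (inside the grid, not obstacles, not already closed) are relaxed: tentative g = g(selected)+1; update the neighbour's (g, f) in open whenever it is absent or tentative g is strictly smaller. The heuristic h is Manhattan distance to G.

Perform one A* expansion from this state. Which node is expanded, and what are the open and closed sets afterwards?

expanded=(2,2); open=[(1,2) g=6 f=9, (1,3) g=5 f=9, (1,4) g=4 f=9, (1,5) g=3 f=9, (2,1) g=6 f=7, (3,2) g=6 f=9, (3,3) g=5 f=9, (3,4) g=2 f=7, (4,4) g=1 f=7, (5,5) g=1 f=9]; closed=[(2,2), (2,3), (2,4), (2,5), (3,5), (4,5)]

step 1: expand (2,2) (f=7, h=2) → closed; open now [(1,2) g=6 f=9, (1,3) g=5 f=9, (1,4) g=4 f=9, (1,5) g=3 f=9, (2,1) g=6 f=7, (3,2) g=6 f=9, (3,3) g=5 f=9, (3,4) g=2 f=7, (4,4) g=1 f=7, (5,5) g=1 f=9]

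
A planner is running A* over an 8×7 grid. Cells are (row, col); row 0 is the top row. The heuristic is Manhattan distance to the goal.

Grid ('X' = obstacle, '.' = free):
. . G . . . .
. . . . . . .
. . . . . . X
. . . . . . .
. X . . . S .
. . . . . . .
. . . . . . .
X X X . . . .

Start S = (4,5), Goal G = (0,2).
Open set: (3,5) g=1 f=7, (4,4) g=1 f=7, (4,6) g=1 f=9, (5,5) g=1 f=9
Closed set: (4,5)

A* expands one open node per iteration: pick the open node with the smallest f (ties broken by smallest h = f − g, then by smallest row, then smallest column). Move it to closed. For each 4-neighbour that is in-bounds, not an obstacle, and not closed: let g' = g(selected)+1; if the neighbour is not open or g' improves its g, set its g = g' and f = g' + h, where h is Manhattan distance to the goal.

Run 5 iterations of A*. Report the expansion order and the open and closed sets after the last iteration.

order=[(3,5) → (2,5) → (1,5) → (0,5) → (0,4)]; open=[(0,3) g=6 f=7, (0,6) g=5 f=9, (1,4) g=4 f=7, (1,6) g=4 f=9, (2,4) g=3 f=7, (3,4) g=2 f=7, (3,6) g=2 f=9, (4,4) g=1 f=7, (4,6) g=1 f=9, (5,5) g=1 f=9]; closed=[(0,4), (0,5), (1,5), (2,5), (3,5), (4,5)]

step 1: expand (3,5) (f=7, h=6) → closed; open now [(2,5) g=2 f=7, (3,4) g=2 f=7, (3,6) g=2 f=9, (4,4) g=1 f=7, (4,6) g=1 f=9, (5,5) g=1 f=9]
step 2: expand (2,5) (f=7, h=5) → closed; open now [(1,5) g=3 f=7, (2,4) g=3 f=7, (3,4) g=2 f=7, (3,6) g=2 f=9, (4,4) g=1 f=7, (4,6) g=1 f=9, (5,5) g=1 f=9]
step 3: expand (1,5) (f=7, h=4) → closed; open now [(0,5) g=4 f=7, (1,4) g=4 f=7, (1,6) g=4 f=9, (2,4) g=3 f=7, (3,4) g=2 f=7, (3,6) g=2 f=9, (4,4) g=1 f=7, (4,6) g=1 f=9, (5,5) g=1 f=9]
step 4: expand (0,5) (f=7, h=3) → closed; open now [(0,4) g=5 f=7, (0,6) g=5 f=9, (1,4) g=4 f=7, (1,6) g=4 f=9, (2,4) g=3 f=7, (3,4) g=2 f=7, (3,6) g=2 f=9, (4,4) g=1 f=7, (4,6) g=1 f=9, (5,5) g=1 f=9]
step 5: expand (0,4) (f=7, h=2) → closed; open now [(0,3) g=6 f=7, (0,6) g=5 f=9, (1,4) g=4 f=7, (1,6) g=4 f=9, (2,4) g=3 f=7, (3,4) g=2 f=7, (3,6) g=2 f=9, (4,4) g=1 f=7, (4,6) g=1 f=9, (5,5) g=1 f=9]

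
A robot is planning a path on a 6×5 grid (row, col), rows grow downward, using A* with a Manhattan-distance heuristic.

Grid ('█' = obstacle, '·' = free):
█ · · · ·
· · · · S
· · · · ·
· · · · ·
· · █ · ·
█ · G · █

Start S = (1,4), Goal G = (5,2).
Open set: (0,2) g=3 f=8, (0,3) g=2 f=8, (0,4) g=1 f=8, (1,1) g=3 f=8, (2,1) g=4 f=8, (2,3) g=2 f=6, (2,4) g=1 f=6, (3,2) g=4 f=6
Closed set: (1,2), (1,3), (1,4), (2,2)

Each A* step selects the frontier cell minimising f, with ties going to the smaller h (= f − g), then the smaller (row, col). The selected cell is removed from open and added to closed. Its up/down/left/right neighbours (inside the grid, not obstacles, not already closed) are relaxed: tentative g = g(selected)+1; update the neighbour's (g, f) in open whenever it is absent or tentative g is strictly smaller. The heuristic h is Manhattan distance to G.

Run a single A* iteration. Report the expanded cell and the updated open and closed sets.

step 1: expand (3,2) (f=6, h=2) → closed; open now [(0,2) g=3 f=8, (0,3) g=2 f=8, (0,4) g=1 f=8, (1,1) g=3 f=8, (2,1) g=4 f=8, (2,3) g=2 f=6, (2,4) g=1 f=6, (3,1) g=5 f=8, (3,3) g=5 f=8]

expanded=(3,2); open=[(0,2) g=3 f=8, (0,3) g=2 f=8, (0,4) g=1 f=8, (1,1) g=3 f=8, (2,1) g=4 f=8, (2,3) g=2 f=6, (2,4) g=1 f=6, (3,1) g=5 f=8, (3,3) g=5 f=8]; closed=[(1,2), (1,3), (1,4), (2,2), (3,2)]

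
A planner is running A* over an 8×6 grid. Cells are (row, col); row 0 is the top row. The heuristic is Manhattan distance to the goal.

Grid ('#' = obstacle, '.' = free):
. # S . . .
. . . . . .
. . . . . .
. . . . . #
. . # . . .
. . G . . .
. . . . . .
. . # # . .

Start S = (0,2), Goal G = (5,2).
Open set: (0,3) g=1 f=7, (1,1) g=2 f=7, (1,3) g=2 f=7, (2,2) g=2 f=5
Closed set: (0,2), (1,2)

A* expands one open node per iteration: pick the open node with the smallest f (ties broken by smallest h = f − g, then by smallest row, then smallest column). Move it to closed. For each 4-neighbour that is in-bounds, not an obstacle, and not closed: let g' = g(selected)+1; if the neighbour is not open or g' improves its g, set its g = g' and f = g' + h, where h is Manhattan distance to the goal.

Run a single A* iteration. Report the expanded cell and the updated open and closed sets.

expanded=(2,2); open=[(0,3) g=1 f=7, (1,1) g=2 f=7, (1,3) g=2 f=7, (2,1) g=3 f=7, (2,3) g=3 f=7, (3,2) g=3 f=5]; closed=[(0,2), (1,2), (2,2)]

step 1: expand (2,2) (f=5, h=3) → closed; open now [(0,3) g=1 f=7, (1,1) g=2 f=7, (1,3) g=2 f=7, (2,1) g=3 f=7, (2,3) g=3 f=7, (3,2) g=3 f=5]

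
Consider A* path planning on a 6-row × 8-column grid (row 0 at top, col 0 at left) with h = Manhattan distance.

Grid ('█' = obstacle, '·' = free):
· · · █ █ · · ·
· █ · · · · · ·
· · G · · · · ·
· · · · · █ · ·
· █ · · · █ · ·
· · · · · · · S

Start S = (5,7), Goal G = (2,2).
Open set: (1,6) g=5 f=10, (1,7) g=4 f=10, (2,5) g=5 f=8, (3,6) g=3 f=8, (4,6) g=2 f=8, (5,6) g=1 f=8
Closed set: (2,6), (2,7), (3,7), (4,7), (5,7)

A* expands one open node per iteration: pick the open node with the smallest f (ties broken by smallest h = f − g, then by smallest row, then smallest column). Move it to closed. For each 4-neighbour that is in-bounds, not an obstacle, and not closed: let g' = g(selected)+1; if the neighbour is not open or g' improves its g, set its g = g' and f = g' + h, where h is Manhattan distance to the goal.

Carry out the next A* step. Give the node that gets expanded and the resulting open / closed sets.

expanded=(2,5); open=[(1,5) g=6 f=10, (1,6) g=5 f=10, (1,7) g=4 f=10, (2,4) g=6 f=8, (3,6) g=3 f=8, (4,6) g=2 f=8, (5,6) g=1 f=8]; closed=[(2,5), (2,6), (2,7), (3,7), (4,7), (5,7)]

step 1: expand (2,5) (f=8, h=3) → closed; open now [(1,5) g=6 f=10, (1,6) g=5 f=10, (1,7) g=4 f=10, (2,4) g=6 f=8, (3,6) g=3 f=8, (4,6) g=2 f=8, (5,6) g=1 f=8]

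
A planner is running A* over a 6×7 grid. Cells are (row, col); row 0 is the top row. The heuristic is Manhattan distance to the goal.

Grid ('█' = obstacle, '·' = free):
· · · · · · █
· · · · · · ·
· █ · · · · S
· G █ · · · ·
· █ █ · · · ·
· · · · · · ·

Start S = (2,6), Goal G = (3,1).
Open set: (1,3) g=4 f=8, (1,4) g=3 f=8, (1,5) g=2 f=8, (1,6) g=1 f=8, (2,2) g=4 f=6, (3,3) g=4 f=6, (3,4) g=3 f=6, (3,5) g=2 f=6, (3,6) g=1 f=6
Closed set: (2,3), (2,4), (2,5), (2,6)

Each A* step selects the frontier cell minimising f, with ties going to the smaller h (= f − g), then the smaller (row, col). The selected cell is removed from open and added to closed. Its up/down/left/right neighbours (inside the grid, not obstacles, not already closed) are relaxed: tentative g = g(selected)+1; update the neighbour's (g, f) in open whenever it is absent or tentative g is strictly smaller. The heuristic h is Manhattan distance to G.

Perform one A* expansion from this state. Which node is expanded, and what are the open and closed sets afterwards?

step 1: expand (2,2) (f=6, h=2) → closed; open now [(1,2) g=5 f=8, (1,3) g=4 f=8, (1,4) g=3 f=8, (1,5) g=2 f=8, (1,6) g=1 f=8, (3,3) g=4 f=6, (3,4) g=3 f=6, (3,5) g=2 f=6, (3,6) g=1 f=6]

expanded=(2,2); open=[(1,2) g=5 f=8, (1,3) g=4 f=8, (1,4) g=3 f=8, (1,5) g=2 f=8, (1,6) g=1 f=8, (3,3) g=4 f=6, (3,4) g=3 f=6, (3,5) g=2 f=6, (3,6) g=1 f=6]; closed=[(2,2), (2,3), (2,4), (2,5), (2,6)]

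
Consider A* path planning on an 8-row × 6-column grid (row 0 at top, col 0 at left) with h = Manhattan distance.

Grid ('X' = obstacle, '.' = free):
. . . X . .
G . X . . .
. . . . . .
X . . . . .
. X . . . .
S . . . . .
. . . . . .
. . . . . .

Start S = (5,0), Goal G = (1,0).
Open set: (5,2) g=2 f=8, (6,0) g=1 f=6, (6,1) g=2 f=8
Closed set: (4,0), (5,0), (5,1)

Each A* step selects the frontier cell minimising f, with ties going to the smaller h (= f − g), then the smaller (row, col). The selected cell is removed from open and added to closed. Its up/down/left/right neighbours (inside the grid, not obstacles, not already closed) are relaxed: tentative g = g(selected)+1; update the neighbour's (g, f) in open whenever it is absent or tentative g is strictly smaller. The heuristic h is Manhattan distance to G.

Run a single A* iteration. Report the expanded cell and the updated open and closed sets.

expanded=(6,0); open=[(5,2) g=2 f=8, (6,1) g=2 f=8, (7,0) g=2 f=8]; closed=[(4,0), (5,0), (5,1), (6,0)]

step 1: expand (6,0) (f=6, h=5) → closed; open now [(5,2) g=2 f=8, (6,1) g=2 f=8, (7,0) g=2 f=8]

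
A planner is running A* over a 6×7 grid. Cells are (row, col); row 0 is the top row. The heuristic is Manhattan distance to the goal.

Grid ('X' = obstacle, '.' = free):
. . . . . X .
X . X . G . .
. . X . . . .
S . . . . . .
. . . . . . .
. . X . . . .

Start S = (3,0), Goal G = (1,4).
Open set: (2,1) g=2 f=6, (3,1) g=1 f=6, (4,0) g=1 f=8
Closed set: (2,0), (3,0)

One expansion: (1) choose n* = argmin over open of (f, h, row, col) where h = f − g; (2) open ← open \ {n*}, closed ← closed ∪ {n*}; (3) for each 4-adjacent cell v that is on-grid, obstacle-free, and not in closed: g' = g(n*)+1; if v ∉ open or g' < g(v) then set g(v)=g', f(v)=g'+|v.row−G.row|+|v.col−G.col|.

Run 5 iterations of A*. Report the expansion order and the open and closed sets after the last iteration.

step 1: expand (2,1) (f=6, h=4) → closed; open now [(1,1) g=3 f=6, (3,1) g=1 f=6, (4,0) g=1 f=8]
step 2: expand (1,1) (f=6, h=3) → closed; open now [(0,1) g=4 f=8, (3,1) g=1 f=6, (4,0) g=1 f=8]
step 3: expand (3,1) (f=6, h=5) → closed; open now [(0,1) g=4 f=8, (3,2) g=2 f=6, (4,0) g=1 f=8, (4,1) g=2 f=8]
step 4: expand (3,2) (f=6, h=4) → closed; open now [(0,1) g=4 f=8, (3,3) g=3 f=6, (4,0) g=1 f=8, (4,1) g=2 f=8, (4,2) g=3 f=8]
step 5: expand (3,3) (f=6, h=3) → closed; open now [(0,1) g=4 f=8, (2,3) g=4 f=6, (3,4) g=4 f=6, (4,0) g=1 f=8, (4,1) g=2 f=8, (4,2) g=3 f=8, (4,3) g=4 f=8]

order=[(2,1) → (1,1) → (3,1) → (3,2) → (3,3)]; open=[(0,1) g=4 f=8, (2,3) g=4 f=6, (3,4) g=4 f=6, (4,0) g=1 f=8, (4,1) g=2 f=8, (4,2) g=3 f=8, (4,3) g=4 f=8]; closed=[(1,1), (2,0), (2,1), (3,0), (3,1), (3,2), (3,3)]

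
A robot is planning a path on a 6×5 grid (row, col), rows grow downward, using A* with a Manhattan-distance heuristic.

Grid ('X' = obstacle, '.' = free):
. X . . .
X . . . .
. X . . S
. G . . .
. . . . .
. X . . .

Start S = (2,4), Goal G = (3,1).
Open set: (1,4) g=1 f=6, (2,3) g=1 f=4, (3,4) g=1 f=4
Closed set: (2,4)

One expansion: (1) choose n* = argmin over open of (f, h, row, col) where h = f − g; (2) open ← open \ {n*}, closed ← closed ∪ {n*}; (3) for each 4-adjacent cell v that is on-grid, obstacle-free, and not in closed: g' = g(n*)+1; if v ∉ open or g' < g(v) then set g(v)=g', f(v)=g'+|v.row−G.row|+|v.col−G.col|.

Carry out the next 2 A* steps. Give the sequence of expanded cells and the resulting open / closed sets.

order=[(2,3) → (2,2)]; open=[(1,2) g=3 f=6, (1,3) g=2 f=6, (1,4) g=1 f=6, (3,2) g=3 f=4, (3,3) g=2 f=4, (3,4) g=1 f=4]; closed=[(2,2), (2,3), (2,4)]

step 1: expand (2,3) (f=4, h=3) → closed; open now [(1,3) g=2 f=6, (1,4) g=1 f=6, (2,2) g=2 f=4, (3,3) g=2 f=4, (3,4) g=1 f=4]
step 2: expand (2,2) (f=4, h=2) → closed; open now [(1,2) g=3 f=6, (1,3) g=2 f=6, (1,4) g=1 f=6, (3,2) g=3 f=4, (3,3) g=2 f=4, (3,4) g=1 f=4]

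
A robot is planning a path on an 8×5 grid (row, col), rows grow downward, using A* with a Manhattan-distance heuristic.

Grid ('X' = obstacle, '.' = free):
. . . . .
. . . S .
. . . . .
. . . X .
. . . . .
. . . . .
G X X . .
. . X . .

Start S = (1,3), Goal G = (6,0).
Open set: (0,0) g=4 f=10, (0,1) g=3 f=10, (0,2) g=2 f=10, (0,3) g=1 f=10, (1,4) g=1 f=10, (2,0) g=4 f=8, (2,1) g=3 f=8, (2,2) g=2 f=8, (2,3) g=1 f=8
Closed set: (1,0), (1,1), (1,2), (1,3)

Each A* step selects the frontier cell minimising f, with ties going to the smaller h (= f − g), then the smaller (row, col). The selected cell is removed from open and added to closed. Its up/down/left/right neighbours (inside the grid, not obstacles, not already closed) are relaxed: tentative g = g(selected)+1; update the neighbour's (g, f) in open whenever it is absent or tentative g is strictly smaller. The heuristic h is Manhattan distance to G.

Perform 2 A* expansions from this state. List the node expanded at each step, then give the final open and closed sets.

step 1: expand (2,0) (f=8, h=4) → closed; open now [(0,0) g=4 f=10, (0,1) g=3 f=10, (0,2) g=2 f=10, (0,3) g=1 f=10, (1,4) g=1 f=10, (2,1) g=3 f=8, (2,2) g=2 f=8, (2,3) g=1 f=8, (3,0) g=5 f=8]
step 2: expand (3,0) (f=8, h=3) → closed; open now [(0,0) g=4 f=10, (0,1) g=3 f=10, (0,2) g=2 f=10, (0,3) g=1 f=10, (1,4) g=1 f=10, (2,1) g=3 f=8, (2,2) g=2 f=8, (2,3) g=1 f=8, (3,1) g=6 f=10, (4,0) g=6 f=8]

order=[(2,0) → (3,0)]; open=[(0,0) g=4 f=10, (0,1) g=3 f=10, (0,2) g=2 f=10, (0,3) g=1 f=10, (1,4) g=1 f=10, (2,1) g=3 f=8, (2,2) g=2 f=8, (2,3) g=1 f=8, (3,1) g=6 f=10, (4,0) g=6 f=8]; closed=[(1,0), (1,1), (1,2), (1,3), (2,0), (3,0)]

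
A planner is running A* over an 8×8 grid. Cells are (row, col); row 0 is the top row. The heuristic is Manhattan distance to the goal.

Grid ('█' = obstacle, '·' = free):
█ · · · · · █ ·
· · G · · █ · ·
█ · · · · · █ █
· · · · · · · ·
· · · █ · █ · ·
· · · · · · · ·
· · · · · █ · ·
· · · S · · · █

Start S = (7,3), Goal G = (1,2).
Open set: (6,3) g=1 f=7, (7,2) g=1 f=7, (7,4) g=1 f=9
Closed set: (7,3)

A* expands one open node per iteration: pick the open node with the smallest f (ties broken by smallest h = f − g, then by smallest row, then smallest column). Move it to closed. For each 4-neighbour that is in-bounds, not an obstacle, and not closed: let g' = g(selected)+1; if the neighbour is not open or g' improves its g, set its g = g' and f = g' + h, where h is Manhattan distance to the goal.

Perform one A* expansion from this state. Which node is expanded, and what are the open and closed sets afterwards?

expanded=(6,3); open=[(5,3) g=2 f=7, (6,2) g=2 f=7, (6,4) g=2 f=9, (7,2) g=1 f=7, (7,4) g=1 f=9]; closed=[(6,3), (7,3)]

step 1: expand (6,3) (f=7, h=6) → closed; open now [(5,3) g=2 f=7, (6,2) g=2 f=7, (6,4) g=2 f=9, (7,2) g=1 f=7, (7,4) g=1 f=9]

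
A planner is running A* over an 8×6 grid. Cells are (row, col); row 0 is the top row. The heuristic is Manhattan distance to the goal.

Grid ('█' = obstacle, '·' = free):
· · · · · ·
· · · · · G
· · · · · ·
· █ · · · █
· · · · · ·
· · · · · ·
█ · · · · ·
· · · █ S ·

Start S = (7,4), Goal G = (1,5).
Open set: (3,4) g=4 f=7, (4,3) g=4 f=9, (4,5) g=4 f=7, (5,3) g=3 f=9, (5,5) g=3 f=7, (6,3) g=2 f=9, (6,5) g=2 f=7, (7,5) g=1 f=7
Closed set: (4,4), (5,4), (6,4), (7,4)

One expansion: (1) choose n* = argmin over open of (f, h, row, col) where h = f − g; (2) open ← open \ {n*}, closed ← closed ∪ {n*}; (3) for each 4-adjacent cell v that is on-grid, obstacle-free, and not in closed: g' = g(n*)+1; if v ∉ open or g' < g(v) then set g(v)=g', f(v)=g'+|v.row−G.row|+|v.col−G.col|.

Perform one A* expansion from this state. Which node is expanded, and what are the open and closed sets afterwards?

step 1: expand (3,4) (f=7, h=3) → closed; open now [(2,4) g=5 f=7, (3,3) g=5 f=9, (4,3) g=4 f=9, (4,5) g=4 f=7, (5,3) g=3 f=9, (5,5) g=3 f=7, (6,3) g=2 f=9, (6,5) g=2 f=7, (7,5) g=1 f=7]

expanded=(3,4); open=[(2,4) g=5 f=7, (3,3) g=5 f=9, (4,3) g=4 f=9, (4,5) g=4 f=7, (5,3) g=3 f=9, (5,5) g=3 f=7, (6,3) g=2 f=9, (6,5) g=2 f=7, (7,5) g=1 f=7]; closed=[(3,4), (4,4), (5,4), (6,4), (7,4)]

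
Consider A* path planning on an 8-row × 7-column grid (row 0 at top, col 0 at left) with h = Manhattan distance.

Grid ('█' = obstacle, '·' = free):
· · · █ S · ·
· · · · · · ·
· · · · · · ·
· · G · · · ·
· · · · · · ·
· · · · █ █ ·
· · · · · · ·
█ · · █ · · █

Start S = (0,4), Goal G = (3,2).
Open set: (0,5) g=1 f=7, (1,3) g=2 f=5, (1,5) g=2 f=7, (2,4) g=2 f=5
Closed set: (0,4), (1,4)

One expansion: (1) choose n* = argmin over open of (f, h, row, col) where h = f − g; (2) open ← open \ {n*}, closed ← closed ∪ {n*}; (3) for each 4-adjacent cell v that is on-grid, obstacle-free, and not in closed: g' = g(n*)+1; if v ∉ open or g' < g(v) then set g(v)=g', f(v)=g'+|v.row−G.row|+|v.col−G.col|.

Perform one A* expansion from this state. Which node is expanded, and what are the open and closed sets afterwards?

expanded=(1,3); open=[(0,5) g=1 f=7, (1,2) g=3 f=5, (1,5) g=2 f=7, (2,3) g=3 f=5, (2,4) g=2 f=5]; closed=[(0,4), (1,3), (1,4)]

step 1: expand (1,3) (f=5, h=3) → closed; open now [(0,5) g=1 f=7, (1,2) g=3 f=5, (1,5) g=2 f=7, (2,3) g=3 f=5, (2,4) g=2 f=5]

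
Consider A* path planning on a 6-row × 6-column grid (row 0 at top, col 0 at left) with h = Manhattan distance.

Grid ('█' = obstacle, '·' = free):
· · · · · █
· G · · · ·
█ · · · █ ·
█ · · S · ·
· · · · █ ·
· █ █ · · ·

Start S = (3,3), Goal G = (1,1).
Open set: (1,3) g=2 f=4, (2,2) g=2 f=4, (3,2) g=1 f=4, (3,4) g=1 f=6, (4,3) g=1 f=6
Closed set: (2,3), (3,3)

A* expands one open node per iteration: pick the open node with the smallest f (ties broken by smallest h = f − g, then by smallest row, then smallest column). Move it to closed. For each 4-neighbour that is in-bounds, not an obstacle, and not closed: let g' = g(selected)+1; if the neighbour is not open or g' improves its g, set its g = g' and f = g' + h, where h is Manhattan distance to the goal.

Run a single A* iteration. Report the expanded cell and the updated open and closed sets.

step 1: expand (1,3) (f=4, h=2) → closed; open now [(0,3) g=3 f=6, (1,2) g=3 f=4, (1,4) g=3 f=6, (2,2) g=2 f=4, (3,2) g=1 f=4, (3,4) g=1 f=6, (4,3) g=1 f=6]

expanded=(1,3); open=[(0,3) g=3 f=6, (1,2) g=3 f=4, (1,4) g=3 f=6, (2,2) g=2 f=4, (3,2) g=1 f=4, (3,4) g=1 f=6, (4,3) g=1 f=6]; closed=[(1,3), (2,3), (3,3)]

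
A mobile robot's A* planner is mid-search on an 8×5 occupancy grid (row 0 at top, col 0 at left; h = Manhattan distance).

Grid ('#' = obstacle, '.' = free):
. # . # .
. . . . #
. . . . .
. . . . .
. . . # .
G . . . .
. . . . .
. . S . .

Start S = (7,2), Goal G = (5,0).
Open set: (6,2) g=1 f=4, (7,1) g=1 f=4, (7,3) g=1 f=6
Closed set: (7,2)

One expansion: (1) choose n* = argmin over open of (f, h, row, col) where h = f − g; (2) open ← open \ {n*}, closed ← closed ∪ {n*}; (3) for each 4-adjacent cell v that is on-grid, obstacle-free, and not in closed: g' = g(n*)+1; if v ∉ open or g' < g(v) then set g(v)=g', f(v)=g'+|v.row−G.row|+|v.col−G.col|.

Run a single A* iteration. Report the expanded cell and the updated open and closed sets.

step 1: expand (6,2) (f=4, h=3) → closed; open now [(5,2) g=2 f=4, (6,1) g=2 f=4, (6,3) g=2 f=6, (7,1) g=1 f=4, (7,3) g=1 f=6]

expanded=(6,2); open=[(5,2) g=2 f=4, (6,1) g=2 f=4, (6,3) g=2 f=6, (7,1) g=1 f=4, (7,3) g=1 f=6]; closed=[(6,2), (7,2)]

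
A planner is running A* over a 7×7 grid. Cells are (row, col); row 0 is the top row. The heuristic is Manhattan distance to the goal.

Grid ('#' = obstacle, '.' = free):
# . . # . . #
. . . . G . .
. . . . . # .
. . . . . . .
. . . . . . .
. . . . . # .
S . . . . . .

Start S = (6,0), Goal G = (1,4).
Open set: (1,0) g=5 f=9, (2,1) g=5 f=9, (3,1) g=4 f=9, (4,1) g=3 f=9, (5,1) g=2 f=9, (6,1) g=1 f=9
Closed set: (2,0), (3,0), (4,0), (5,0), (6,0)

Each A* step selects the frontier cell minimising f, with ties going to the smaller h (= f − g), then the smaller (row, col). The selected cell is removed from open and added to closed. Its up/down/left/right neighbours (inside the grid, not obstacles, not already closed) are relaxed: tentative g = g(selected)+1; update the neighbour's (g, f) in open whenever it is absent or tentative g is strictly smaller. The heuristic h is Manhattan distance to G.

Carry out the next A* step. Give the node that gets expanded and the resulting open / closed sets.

expanded=(1,0); open=[(1,1) g=6 f=9, (2,1) g=5 f=9, (3,1) g=4 f=9, (4,1) g=3 f=9, (5,1) g=2 f=9, (6,1) g=1 f=9]; closed=[(1,0), (2,0), (3,0), (4,0), (5,0), (6,0)]

step 1: expand (1,0) (f=9, h=4) → closed; open now [(1,1) g=6 f=9, (2,1) g=5 f=9, (3,1) g=4 f=9, (4,1) g=3 f=9, (5,1) g=2 f=9, (6,1) g=1 f=9]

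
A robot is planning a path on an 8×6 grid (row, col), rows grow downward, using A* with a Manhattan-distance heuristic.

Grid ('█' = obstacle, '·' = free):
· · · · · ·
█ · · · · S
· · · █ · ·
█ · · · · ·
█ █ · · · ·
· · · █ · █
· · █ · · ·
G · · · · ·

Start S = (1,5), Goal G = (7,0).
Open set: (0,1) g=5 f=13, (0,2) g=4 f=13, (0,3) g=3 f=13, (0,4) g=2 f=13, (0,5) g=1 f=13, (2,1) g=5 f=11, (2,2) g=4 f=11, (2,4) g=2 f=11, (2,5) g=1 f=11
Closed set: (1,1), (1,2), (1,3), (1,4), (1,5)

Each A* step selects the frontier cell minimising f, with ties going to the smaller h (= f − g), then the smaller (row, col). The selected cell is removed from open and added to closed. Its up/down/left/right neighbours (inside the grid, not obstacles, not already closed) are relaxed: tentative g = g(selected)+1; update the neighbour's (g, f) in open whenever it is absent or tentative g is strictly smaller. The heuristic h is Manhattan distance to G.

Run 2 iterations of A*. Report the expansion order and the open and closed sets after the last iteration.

order=[(2,1) → (2,0)]; open=[(0,1) g=5 f=13, (0,2) g=4 f=13, (0,3) g=3 f=13, (0,4) g=2 f=13, (0,5) g=1 f=13, (2,2) g=4 f=11, (2,4) g=2 f=11, (2,5) g=1 f=11, (3,1) g=6 f=11]; closed=[(1,1), (1,2), (1,3), (1,4), (1,5), (2,0), (2,1)]

step 1: expand (2,1) (f=11, h=6) → closed; open now [(0,1) g=5 f=13, (0,2) g=4 f=13, (0,3) g=3 f=13, (0,4) g=2 f=13, (0,5) g=1 f=13, (2,0) g=6 f=11, (2,2) g=4 f=11, (2,4) g=2 f=11, (2,5) g=1 f=11, (3,1) g=6 f=11]
step 2: expand (2,0) (f=11, h=5) → closed; open now [(0,1) g=5 f=13, (0,2) g=4 f=13, (0,3) g=3 f=13, (0,4) g=2 f=13, (0,5) g=1 f=13, (2,2) g=4 f=11, (2,4) g=2 f=11, (2,5) g=1 f=11, (3,1) g=6 f=11]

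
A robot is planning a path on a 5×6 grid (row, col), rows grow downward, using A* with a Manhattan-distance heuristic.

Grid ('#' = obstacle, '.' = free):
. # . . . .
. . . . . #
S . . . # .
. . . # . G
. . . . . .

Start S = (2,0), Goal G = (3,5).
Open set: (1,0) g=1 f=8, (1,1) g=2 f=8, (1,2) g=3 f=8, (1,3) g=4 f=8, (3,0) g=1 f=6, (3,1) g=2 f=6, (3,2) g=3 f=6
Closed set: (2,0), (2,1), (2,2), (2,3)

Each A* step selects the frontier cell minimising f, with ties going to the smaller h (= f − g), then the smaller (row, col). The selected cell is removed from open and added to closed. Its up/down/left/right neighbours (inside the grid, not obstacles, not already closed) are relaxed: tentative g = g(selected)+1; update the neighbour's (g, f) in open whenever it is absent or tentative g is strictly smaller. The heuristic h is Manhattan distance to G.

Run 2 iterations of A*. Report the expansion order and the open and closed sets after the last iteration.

step 1: expand (3,2) (f=6, h=3) → closed; open now [(1,0) g=1 f=8, (1,1) g=2 f=8, (1,2) g=3 f=8, (1,3) g=4 f=8, (3,0) g=1 f=6, (3,1) g=2 f=6, (4,2) g=4 f=8]
step 2: expand (3,1) (f=6, h=4) → closed; open now [(1,0) g=1 f=8, (1,1) g=2 f=8, (1,2) g=3 f=8, (1,3) g=4 f=8, (3,0) g=1 f=6, (4,1) g=3 f=8, (4,2) g=4 f=8]

order=[(3,2) → (3,1)]; open=[(1,0) g=1 f=8, (1,1) g=2 f=8, (1,2) g=3 f=8, (1,3) g=4 f=8, (3,0) g=1 f=6, (4,1) g=3 f=8, (4,2) g=4 f=8]; closed=[(2,0), (2,1), (2,2), (2,3), (3,1), (3,2)]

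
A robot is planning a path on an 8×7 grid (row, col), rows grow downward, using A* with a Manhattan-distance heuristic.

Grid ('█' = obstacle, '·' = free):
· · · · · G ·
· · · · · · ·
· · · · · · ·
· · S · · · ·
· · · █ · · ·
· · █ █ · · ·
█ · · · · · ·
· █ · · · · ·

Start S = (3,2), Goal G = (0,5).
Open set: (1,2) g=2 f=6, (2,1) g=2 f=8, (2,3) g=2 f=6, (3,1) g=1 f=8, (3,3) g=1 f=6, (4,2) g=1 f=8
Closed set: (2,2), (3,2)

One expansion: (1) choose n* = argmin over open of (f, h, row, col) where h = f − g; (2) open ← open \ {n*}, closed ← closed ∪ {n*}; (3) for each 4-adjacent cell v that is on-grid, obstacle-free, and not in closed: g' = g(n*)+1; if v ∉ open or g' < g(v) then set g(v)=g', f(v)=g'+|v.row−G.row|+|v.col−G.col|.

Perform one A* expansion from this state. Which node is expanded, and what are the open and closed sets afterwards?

expanded=(1,2); open=[(0,2) g=3 f=6, (1,1) g=3 f=8, (1,3) g=3 f=6, (2,1) g=2 f=8, (2,3) g=2 f=6, (3,1) g=1 f=8, (3,3) g=1 f=6, (4,2) g=1 f=8]; closed=[(1,2), (2,2), (3,2)]

step 1: expand (1,2) (f=6, h=4) → closed; open now [(0,2) g=3 f=6, (1,1) g=3 f=8, (1,3) g=3 f=6, (2,1) g=2 f=8, (2,3) g=2 f=6, (3,1) g=1 f=8, (3,3) g=1 f=6, (4,2) g=1 f=8]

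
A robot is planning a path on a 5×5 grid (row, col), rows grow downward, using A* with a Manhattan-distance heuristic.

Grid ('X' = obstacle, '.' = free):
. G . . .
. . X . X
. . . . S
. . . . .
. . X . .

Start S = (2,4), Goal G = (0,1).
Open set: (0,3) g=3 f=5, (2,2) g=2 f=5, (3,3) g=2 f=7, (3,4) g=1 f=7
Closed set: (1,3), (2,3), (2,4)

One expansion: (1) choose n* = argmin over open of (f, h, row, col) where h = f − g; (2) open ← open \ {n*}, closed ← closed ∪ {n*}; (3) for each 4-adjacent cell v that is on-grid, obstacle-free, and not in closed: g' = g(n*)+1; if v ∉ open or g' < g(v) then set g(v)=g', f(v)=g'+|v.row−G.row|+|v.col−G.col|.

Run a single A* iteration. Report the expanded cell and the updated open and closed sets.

step 1: expand (0,3) (f=5, h=2) → closed; open now [(0,2) g=4 f=5, (0,4) g=4 f=7, (2,2) g=2 f=5, (3,3) g=2 f=7, (3,4) g=1 f=7]

expanded=(0,3); open=[(0,2) g=4 f=5, (0,4) g=4 f=7, (2,2) g=2 f=5, (3,3) g=2 f=7, (3,4) g=1 f=7]; closed=[(0,3), (1,3), (2,3), (2,4)]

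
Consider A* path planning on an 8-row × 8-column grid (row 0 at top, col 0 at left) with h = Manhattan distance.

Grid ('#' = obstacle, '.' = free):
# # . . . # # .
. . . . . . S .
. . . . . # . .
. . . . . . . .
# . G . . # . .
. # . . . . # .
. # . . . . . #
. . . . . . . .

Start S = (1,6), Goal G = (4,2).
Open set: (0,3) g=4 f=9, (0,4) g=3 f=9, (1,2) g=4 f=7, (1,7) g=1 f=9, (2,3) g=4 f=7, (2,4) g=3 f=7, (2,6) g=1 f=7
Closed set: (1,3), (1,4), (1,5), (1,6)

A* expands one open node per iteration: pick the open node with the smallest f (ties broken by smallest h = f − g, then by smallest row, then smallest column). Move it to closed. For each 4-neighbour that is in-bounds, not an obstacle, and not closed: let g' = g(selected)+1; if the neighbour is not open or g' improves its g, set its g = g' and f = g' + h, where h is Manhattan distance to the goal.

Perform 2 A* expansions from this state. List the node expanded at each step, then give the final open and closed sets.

order=[(1,2) → (2,2)]; open=[(0,2) g=5 f=9, (0,3) g=4 f=9, (0,4) g=3 f=9, (1,1) g=5 f=9, (1,7) g=1 f=9, (2,1) g=6 f=9, (2,3) g=4 f=7, (2,4) g=3 f=7, (2,6) g=1 f=7, (3,2) g=6 f=7]; closed=[(1,2), (1,3), (1,4), (1,5), (1,6), (2,2)]

step 1: expand (1,2) (f=7, h=3) → closed; open now [(0,2) g=5 f=9, (0,3) g=4 f=9, (0,4) g=3 f=9, (1,1) g=5 f=9, (1,7) g=1 f=9, (2,2) g=5 f=7, (2,3) g=4 f=7, (2,4) g=3 f=7, (2,6) g=1 f=7]
step 2: expand (2,2) (f=7, h=2) → closed; open now [(0,2) g=5 f=9, (0,3) g=4 f=9, (0,4) g=3 f=9, (1,1) g=5 f=9, (1,7) g=1 f=9, (2,1) g=6 f=9, (2,3) g=4 f=7, (2,4) g=3 f=7, (2,6) g=1 f=7, (3,2) g=6 f=7]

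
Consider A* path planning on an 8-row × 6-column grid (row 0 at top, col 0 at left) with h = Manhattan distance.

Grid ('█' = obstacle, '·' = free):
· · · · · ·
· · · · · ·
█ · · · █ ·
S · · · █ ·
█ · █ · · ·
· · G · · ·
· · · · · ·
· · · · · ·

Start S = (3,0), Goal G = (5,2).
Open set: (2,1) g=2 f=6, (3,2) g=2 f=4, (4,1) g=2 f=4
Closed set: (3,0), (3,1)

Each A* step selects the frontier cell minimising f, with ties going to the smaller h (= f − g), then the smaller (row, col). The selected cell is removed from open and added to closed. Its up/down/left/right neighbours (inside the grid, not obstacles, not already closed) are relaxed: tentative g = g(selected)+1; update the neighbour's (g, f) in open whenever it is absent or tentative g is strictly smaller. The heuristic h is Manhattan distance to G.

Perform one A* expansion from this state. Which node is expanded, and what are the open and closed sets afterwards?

step 1: expand (3,2) (f=4, h=2) → closed; open now [(2,1) g=2 f=6, (2,2) g=3 f=6, (3,3) g=3 f=6, (4,1) g=2 f=4]

expanded=(3,2); open=[(2,1) g=2 f=6, (2,2) g=3 f=6, (3,3) g=3 f=6, (4,1) g=2 f=4]; closed=[(3,0), (3,1), (3,2)]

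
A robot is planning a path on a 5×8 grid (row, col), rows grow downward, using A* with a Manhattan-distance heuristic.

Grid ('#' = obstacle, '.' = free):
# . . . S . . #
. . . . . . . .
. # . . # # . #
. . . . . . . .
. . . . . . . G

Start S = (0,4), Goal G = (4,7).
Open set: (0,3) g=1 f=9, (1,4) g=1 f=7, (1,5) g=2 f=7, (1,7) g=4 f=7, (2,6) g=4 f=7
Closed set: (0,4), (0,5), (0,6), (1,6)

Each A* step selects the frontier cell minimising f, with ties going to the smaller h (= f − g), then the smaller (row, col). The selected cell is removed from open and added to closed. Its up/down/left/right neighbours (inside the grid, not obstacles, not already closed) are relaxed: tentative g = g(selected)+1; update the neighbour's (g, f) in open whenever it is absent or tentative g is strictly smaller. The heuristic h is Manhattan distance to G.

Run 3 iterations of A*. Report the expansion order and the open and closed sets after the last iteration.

step 1: expand (1,7) (f=7, h=3) → closed; open now [(0,3) g=1 f=9, (1,4) g=1 f=7, (1,5) g=2 f=7, (2,6) g=4 f=7]
step 2: expand (2,6) (f=7, h=3) → closed; open now [(0,3) g=1 f=9, (1,4) g=1 f=7, (1,5) g=2 f=7, (3,6) g=5 f=7]
step 3: expand (3,6) (f=7, h=2) → closed; open now [(0,3) g=1 f=9, (1,4) g=1 f=7, (1,5) g=2 f=7, (3,5) g=6 f=9, (3,7) g=6 f=7, (4,6) g=6 f=7]

order=[(1,7) → (2,6) → (3,6)]; open=[(0,3) g=1 f=9, (1,4) g=1 f=7, (1,5) g=2 f=7, (3,5) g=6 f=9, (3,7) g=6 f=7, (4,6) g=6 f=7]; closed=[(0,4), (0,5), (0,6), (1,6), (1,7), (2,6), (3,6)]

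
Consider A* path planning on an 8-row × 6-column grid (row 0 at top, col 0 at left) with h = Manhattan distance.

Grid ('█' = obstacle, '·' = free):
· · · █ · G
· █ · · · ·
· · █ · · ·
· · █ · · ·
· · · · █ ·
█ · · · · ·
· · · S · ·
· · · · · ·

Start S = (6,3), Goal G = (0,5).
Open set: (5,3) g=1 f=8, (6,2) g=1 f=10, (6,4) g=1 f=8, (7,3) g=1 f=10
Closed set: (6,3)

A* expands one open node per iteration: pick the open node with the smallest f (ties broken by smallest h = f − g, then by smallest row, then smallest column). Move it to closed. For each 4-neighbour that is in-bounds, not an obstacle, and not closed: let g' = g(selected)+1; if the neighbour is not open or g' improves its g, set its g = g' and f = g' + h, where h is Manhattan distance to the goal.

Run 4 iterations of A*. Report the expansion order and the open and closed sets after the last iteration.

step 1: expand (5,3) (f=8, h=7) → closed; open now [(4,3) g=2 f=8, (5,2) g=2 f=10, (5,4) g=2 f=8, (6,2) g=1 f=10, (6,4) g=1 f=8, (7,3) g=1 f=10]
step 2: expand (4,3) (f=8, h=6) → closed; open now [(3,3) g=3 f=8, (4,2) g=3 f=10, (5,2) g=2 f=10, (5,4) g=2 f=8, (6,2) g=1 f=10, (6,4) g=1 f=8, (7,3) g=1 f=10]
step 3: expand (3,3) (f=8, h=5) → closed; open now [(2,3) g=4 f=8, (3,4) g=4 f=8, (4,2) g=3 f=10, (5,2) g=2 f=10, (5,4) g=2 f=8, (6,2) g=1 f=10, (6,4) g=1 f=8, (7,3) g=1 f=10]
step 4: expand (2,3) (f=8, h=4) → closed; open now [(1,3) g=5 f=8, (2,4) g=5 f=8, (3,4) g=4 f=8, (4,2) g=3 f=10, (5,2) g=2 f=10, (5,4) g=2 f=8, (6,2) g=1 f=10, (6,4) g=1 f=8, (7,3) g=1 f=10]

order=[(5,3) → (4,3) → (3,3) → (2,3)]; open=[(1,3) g=5 f=8, (2,4) g=5 f=8, (3,4) g=4 f=8, (4,2) g=3 f=10, (5,2) g=2 f=10, (5,4) g=2 f=8, (6,2) g=1 f=10, (6,4) g=1 f=8, (7,3) g=1 f=10]; closed=[(2,3), (3,3), (4,3), (5,3), (6,3)]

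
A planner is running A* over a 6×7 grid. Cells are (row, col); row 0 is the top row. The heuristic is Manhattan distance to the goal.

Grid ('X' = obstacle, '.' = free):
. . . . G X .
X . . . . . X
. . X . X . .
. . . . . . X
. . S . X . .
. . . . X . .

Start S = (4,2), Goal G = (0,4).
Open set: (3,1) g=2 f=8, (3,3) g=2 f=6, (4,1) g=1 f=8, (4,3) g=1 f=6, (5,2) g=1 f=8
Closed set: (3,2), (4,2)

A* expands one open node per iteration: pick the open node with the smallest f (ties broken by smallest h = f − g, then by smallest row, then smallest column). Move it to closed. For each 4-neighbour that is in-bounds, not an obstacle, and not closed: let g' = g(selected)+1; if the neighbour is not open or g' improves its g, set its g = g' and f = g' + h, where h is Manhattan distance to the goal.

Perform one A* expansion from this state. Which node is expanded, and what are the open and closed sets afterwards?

step 1: expand (3,3) (f=6, h=4) → closed; open now [(2,3) g=3 f=6, (3,1) g=2 f=8, (3,4) g=3 f=6, (4,1) g=1 f=8, (4,3) g=1 f=6, (5,2) g=1 f=8]

expanded=(3,3); open=[(2,3) g=3 f=6, (3,1) g=2 f=8, (3,4) g=3 f=6, (4,1) g=1 f=8, (4,3) g=1 f=6, (5,2) g=1 f=8]; closed=[(3,2), (3,3), (4,2)]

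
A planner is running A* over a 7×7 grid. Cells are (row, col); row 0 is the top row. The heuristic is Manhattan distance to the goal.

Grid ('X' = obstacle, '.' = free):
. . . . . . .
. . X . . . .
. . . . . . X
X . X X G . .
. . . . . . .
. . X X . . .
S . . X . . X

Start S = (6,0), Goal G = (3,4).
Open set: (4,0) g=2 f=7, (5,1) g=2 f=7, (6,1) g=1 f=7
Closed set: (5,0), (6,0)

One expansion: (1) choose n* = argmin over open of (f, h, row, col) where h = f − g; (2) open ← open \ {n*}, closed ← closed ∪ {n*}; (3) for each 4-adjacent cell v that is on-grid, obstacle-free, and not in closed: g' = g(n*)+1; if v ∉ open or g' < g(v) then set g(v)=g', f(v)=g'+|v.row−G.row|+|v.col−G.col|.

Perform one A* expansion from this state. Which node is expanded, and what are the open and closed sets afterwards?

step 1: expand (4,0) (f=7, h=5) → closed; open now [(4,1) g=3 f=7, (5,1) g=2 f=7, (6,1) g=1 f=7]

expanded=(4,0); open=[(4,1) g=3 f=7, (5,1) g=2 f=7, (6,1) g=1 f=7]; closed=[(4,0), (5,0), (6,0)]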